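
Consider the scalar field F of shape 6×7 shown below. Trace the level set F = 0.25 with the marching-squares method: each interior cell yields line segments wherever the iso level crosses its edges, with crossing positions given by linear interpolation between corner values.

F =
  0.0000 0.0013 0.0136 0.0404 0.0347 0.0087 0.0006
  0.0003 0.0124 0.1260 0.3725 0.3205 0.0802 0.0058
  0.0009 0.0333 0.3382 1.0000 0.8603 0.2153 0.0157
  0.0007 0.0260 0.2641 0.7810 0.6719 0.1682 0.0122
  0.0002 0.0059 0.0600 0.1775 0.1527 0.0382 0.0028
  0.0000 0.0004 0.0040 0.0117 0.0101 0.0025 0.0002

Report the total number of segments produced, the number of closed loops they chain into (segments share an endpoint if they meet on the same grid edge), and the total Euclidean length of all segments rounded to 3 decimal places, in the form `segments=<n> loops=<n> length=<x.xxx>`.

segments=12 loops=1 length=10.061

cell (0,2): code 0100 → (0.631,3.000)–(1.000,2.503)
cell (0,3): code 1100 → (0.753,4.000)–(0.631,3.000)
cell (0,4): code 1000 → (1.000,4.293)–(0.753,4.000)
cell (1,1): code 0100 → (1.584,2.000)–(2.000,1.711)
cell (1,2): code 1110 → (1.000,2.503)–(1.584,2.000)
cell (1,4): code 1001 → (2.000,4.946)–(1.000,4.293)
cell (2,1): code 0110 → (2.000,1.711)–(3.000,1.941)
cell (2,4): code 1001 → (3.000,4.838)–(2.000,4.946)
cell (3,1): code 0010 → (3.000,1.941)–(3.069,2.000)
cell (3,2): code 0011 → (3.069,2.000)–(3.880,3.000)
cell (3,3): code 0011 → (3.880,3.000)–(3.813,4.000)
cell (3,4): code 0001 → (3.813,4.000)–(3.000,4.838)
total: 12 segments, chained into 1 closed loop(s), length Σ = 10.060954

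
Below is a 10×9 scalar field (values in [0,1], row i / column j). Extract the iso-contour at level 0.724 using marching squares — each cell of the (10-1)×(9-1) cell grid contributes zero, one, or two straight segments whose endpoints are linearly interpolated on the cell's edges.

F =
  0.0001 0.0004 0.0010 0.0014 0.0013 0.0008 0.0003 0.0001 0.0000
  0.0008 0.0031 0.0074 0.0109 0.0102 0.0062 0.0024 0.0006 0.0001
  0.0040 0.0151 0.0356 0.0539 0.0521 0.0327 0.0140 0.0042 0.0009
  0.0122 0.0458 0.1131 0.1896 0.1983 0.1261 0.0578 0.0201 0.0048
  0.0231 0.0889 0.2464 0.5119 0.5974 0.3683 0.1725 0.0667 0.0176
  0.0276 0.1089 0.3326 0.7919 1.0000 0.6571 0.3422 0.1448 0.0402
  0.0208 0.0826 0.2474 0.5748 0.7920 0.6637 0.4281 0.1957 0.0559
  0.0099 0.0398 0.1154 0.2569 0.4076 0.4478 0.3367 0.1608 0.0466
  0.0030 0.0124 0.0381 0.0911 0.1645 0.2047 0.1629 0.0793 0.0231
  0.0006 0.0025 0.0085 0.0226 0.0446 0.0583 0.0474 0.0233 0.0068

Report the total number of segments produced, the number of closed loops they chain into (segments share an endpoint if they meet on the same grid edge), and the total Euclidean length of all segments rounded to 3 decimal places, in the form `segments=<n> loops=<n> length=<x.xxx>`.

segments=8 loops=1 length=5.708

cell (4,2): code 0100 → (4.757,3.000)–(5.000,2.852)
cell (4,3): code 1100 → (4.314,4.000)–(4.757,3.000)
cell (4,4): code 1000 → (5.000,4.805)–(4.314,4.000)
cell (5,2): code 0010 → (5.000,2.852)–(5.313,3.000)
cell (5,3): code 0111 → (5.313,3.000)–(6.000,3.687)
cell (5,4): code 1001 → (6.000,4.530)–(5.000,4.805)
cell (6,3): code 0010 → (6.000,3.687)–(6.177,4.000)
cell (6,4): code 0001 → (6.177,4.000)–(6.000,4.530)
total: 8 segments, chained into 1 closed loop(s), length Σ = 5.708096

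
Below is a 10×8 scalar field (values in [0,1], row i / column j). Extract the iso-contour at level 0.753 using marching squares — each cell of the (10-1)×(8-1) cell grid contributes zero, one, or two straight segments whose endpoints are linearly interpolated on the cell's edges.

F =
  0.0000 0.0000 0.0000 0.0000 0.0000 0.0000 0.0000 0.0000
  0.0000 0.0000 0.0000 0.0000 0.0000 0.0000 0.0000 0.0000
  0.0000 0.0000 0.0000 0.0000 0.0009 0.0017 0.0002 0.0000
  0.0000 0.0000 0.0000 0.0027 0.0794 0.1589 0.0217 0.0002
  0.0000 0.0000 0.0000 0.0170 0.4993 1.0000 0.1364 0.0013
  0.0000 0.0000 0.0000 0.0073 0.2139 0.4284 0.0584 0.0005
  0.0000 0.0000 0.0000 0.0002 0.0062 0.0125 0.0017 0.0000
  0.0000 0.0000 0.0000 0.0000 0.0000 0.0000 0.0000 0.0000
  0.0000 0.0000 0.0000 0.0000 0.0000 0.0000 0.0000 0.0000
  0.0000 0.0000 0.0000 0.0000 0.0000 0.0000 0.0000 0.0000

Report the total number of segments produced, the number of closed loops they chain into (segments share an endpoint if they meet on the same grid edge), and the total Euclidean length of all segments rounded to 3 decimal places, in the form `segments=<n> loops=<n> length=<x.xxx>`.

cell (3,4): code 0100 → (3.706,5.000)–(4.000,4.507)
cell (3,5): code 1000 → (4.000,5.286)–(3.706,5.000)
cell (4,4): code 0010 → (4.000,4.507)–(4.432,5.000)
cell (4,5): code 0001 → (4.432,5.000)–(4.000,5.286)
total: 4 segments, chained into 1 closed loop(s), length Σ = 2.158035

segments=4 loops=1 length=2.158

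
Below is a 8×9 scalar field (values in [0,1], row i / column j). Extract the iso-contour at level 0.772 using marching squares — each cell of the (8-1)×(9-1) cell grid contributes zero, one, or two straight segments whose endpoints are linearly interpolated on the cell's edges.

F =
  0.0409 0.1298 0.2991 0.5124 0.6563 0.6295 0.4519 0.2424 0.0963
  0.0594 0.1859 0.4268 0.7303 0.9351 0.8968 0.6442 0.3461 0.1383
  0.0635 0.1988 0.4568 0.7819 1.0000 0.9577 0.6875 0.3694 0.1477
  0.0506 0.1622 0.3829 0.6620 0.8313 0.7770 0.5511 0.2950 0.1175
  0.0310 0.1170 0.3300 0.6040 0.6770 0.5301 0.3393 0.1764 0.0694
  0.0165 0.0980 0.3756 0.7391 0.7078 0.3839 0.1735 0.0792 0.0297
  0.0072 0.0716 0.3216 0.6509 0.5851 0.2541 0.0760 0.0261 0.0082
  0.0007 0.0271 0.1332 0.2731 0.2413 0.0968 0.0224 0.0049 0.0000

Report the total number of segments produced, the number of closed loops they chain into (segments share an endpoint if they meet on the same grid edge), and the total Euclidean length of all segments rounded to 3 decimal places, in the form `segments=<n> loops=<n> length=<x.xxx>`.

segments=12 loops=1 length=8.748

cell (0,3): code 0100 → (0.415,4.000)–(1.000,3.204)
cell (0,4): code 1100 → (0.533,5.000)–(0.415,4.000)
cell (0,5): code 1000 → (1.000,5.494)–(0.533,5.000)
cell (1,2): code 0100 → (1.808,3.000)–(2.000,2.970)
cell (1,3): code 1110 → (1.000,3.204)–(1.808,3.000)
cell (1,5): code 1001 → (2.000,5.687)–(1.000,5.494)
cell (2,2): code 0010 → (2.000,2.970)–(2.083,3.000)
cell (2,3): code 0111 → (2.083,3.000)–(3.000,3.650)
cell (2,5): code 1001 → (3.000,5.022)–(2.000,5.687)
cell (3,3): code 0010 → (3.000,3.650)–(3.384,4.000)
cell (3,4): code 0011 → (3.384,4.000)–(3.020,5.000)
cell (3,5): code 0001 → (3.020,5.000)–(3.000,5.022)
total: 12 segments, chained into 1 closed loop(s), length Σ = 8.748440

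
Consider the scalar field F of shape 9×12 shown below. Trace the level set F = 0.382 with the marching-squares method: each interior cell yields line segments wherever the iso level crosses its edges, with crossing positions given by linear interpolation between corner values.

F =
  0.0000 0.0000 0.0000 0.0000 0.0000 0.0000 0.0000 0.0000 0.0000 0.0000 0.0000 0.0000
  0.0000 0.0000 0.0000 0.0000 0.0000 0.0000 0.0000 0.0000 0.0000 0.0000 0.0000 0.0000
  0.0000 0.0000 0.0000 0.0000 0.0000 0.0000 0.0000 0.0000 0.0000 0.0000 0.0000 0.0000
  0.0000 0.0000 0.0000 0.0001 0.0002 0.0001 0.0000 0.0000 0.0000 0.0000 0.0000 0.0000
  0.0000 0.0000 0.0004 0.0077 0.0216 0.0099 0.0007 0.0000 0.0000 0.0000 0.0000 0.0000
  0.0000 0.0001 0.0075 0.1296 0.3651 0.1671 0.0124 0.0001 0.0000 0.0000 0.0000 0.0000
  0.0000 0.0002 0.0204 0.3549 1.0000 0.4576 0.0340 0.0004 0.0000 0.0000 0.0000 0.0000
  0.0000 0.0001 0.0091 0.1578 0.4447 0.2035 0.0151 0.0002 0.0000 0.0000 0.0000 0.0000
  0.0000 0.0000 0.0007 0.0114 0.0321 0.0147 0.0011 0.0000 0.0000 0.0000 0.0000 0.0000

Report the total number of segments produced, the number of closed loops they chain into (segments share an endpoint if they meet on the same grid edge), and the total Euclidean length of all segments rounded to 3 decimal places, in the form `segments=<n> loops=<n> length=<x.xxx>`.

cell (5,3): code 0100 → (5.027,4.000)–(6.000,3.042)
cell (5,4): code 1100 → (5.740,5.000)–(5.027,4.000)
cell (5,5): code 1000 → (6.000,5.178)–(5.740,5.000)
cell (6,3): code 0110 → (6.000,3.042)–(7.000,3.781)
cell (6,4): code 1011 → (7.000,4.260)–(6.298,5.000)
cell (6,5): code 0001 → (6.298,5.000)–(6.000,5.178)
cell (7,3): code 0010 → (7.000,3.781)–(7.152,4.000)
cell (7,4): code 0001 → (7.152,4.000)–(7.000,4.260)
total: 8 segments, chained into 1 closed loop(s), length Σ = 6.087830

segments=8 loops=1 length=6.088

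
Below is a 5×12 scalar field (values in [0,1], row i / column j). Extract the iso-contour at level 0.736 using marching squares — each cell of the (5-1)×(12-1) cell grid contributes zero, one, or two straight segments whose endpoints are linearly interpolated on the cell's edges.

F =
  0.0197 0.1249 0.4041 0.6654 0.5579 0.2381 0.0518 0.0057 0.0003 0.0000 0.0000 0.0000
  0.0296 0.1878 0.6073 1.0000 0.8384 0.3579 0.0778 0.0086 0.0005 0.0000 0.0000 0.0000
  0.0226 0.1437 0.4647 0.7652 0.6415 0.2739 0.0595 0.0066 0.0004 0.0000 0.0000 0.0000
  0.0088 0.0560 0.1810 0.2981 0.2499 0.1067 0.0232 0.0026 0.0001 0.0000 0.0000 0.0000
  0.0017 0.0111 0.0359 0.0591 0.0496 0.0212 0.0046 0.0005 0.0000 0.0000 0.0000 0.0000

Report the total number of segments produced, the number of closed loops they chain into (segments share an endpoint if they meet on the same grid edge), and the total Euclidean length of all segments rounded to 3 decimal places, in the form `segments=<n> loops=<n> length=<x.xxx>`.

cell (0,2): code 0100 → (0.211,3.000)–(1.000,2.328)
cell (0,3): code 1100 → (0.635,4.000)–(0.211,3.000)
cell (0,4): code 1000 → (1.000,4.213)–(0.635,4.000)
cell (1,2): code 0110 → (1.000,2.328)–(2.000,2.903)
cell (1,3): code 1011 → (2.000,3.236)–(1.520,4.000)
cell (1,4): code 0001 → (1.520,4.000)–(1.000,4.213)
cell (2,2): code 0010 → (2.000,2.903)–(2.063,3.000)
cell (2,3): code 0001 → (2.063,3.000)–(2.000,3.236)
total: 8 segments, chained into 1 closed loop(s), length Σ = 5.522968

segments=8 loops=1 length=5.523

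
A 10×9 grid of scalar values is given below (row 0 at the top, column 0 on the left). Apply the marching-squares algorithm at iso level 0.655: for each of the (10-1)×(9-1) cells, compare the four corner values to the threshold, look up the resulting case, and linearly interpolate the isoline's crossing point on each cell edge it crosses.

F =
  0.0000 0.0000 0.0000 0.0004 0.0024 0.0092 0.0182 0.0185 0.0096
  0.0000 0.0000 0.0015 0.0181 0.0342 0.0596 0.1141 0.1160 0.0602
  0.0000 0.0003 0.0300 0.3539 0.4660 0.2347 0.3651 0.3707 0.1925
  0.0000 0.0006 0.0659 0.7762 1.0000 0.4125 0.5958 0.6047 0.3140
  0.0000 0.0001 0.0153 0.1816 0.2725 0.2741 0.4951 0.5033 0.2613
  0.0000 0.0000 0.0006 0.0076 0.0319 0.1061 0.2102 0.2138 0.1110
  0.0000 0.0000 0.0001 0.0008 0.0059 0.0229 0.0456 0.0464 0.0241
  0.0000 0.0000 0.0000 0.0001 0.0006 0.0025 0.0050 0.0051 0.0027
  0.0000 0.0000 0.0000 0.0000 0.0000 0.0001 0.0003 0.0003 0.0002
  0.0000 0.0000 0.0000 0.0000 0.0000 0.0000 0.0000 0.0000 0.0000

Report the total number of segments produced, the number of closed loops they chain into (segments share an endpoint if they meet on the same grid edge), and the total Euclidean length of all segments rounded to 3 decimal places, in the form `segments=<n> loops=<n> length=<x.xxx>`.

segments=6 loops=1 length=4.326

cell (2,2): code 0100 → (2.713,3.000)–(3.000,2.829)
cell (2,3): code 1100 → (2.354,4.000)–(2.713,3.000)
cell (2,4): code 1000 → (3.000,4.587)–(2.354,4.000)
cell (3,2): code 0010 → (3.000,2.829)–(3.204,3.000)
cell (3,3): code 0011 → (3.204,3.000)–(3.474,4.000)
cell (3,4): code 0001 → (3.474,4.000)–(3.000,4.587)
total: 6 segments, chained into 1 closed loop(s), length Σ = 4.326017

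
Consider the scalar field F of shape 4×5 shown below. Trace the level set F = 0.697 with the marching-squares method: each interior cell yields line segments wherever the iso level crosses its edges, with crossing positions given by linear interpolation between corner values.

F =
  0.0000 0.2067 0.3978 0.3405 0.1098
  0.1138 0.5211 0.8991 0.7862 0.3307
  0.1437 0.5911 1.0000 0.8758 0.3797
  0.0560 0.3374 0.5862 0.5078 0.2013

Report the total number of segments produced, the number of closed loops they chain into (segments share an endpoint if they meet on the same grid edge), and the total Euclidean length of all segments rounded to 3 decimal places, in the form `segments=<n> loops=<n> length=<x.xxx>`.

cell (0,1): code 0100 → (0.597,2.000)–(1.000,1.465)
cell (0,2): code 1100 → (0.800,3.000)–(0.597,2.000)
cell (0,3): code 1000 → (1.000,3.196)–(0.800,3.000)
cell (1,1): code 0110 → (1.000,1.465)–(2.000,1.259)
cell (1,3): code 1001 → (2.000,3.360)–(1.000,3.196)
cell (2,1): code 0010 → (2.000,1.259)–(2.732,2.000)
cell (2,2): code 0011 → (2.732,2.000)–(2.486,3.000)
cell (2,3): code 0001 → (2.486,3.000)–(2.000,3.360)
total: 8 segments, chained into 1 closed loop(s), length Σ = 6.681162

segments=8 loops=1 length=6.681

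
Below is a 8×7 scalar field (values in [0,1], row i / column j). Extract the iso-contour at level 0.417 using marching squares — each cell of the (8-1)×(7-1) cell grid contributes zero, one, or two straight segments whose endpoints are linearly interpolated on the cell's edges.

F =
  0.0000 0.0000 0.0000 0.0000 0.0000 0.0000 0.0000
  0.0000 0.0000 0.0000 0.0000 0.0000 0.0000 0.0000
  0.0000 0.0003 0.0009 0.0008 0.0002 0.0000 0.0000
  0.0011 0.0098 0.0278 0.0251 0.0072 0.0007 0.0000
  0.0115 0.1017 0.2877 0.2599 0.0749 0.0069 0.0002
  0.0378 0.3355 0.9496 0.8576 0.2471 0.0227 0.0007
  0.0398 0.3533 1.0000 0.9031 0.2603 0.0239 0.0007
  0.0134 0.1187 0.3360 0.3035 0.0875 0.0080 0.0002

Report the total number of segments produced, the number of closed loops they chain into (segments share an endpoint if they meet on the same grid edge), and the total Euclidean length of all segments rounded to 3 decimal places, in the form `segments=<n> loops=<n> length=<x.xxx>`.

cell (4,1): code 0100 → (4.195,2.000)–(5.000,1.133)
cell (4,2): code 1100 → (4.263,3.000)–(4.195,2.000)
cell (4,3): code 1000 → (5.000,3.722)–(4.263,3.000)
cell (5,1): code 0110 → (5.000,1.133)–(6.000,1.099)
cell (5,3): code 1001 → (6.000,3.756)–(5.000,3.722)
cell (6,1): code 0010 → (6.000,1.099)–(6.878,2.000)
cell (6,2): code 0011 → (6.878,2.000)–(6.811,3.000)
cell (6,3): code 0001 → (6.811,3.000)–(6.000,3.756)
total: 8 segments, chained into 1 closed loop(s), length Σ = 8.587487

segments=8 loops=1 length=8.587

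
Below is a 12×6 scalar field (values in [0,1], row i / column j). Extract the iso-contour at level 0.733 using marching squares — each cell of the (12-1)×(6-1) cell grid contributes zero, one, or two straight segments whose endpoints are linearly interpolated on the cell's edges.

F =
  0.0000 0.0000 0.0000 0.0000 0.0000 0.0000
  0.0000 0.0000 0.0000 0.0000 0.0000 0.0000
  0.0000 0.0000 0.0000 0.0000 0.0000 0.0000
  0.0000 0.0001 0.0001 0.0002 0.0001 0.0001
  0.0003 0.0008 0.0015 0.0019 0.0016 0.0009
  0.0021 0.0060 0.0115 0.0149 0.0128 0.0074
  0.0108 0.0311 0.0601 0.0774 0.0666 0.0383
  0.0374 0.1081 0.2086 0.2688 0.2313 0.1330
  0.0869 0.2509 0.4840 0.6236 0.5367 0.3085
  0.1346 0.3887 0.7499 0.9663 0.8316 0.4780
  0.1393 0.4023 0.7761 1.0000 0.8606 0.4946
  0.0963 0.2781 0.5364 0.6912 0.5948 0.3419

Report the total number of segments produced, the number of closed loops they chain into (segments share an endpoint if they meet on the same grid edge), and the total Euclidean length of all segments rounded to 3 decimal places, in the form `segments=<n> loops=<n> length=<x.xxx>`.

segments=10 loops=1 length=7.843

cell (8,1): code 0100 → (8.936,2.000)–(9.000,1.953)
cell (8,2): code 1100 → (8.319,3.000)–(8.936,2.000)
cell (8,3): code 1100 → (8.666,4.000)–(8.319,3.000)
cell (8,4): code 1000 → (9.000,4.279)–(8.666,4.000)
cell (9,1): code 0110 → (9.000,1.953)–(10.000,1.885)
cell (9,4): code 1001 → (10.000,4.349)–(9.000,4.279)
cell (10,1): code 0010 → (10.000,1.885)–(10.180,2.000)
cell (10,2): code 0011 → (10.180,2.000)–(10.865,3.000)
cell (10,3): code 0011 → (10.865,3.000)–(10.480,4.000)
cell (10,4): code 0001 → (10.480,4.000)–(10.000,4.349)
total: 10 segments, chained into 1 closed loop(s), length Σ = 7.842830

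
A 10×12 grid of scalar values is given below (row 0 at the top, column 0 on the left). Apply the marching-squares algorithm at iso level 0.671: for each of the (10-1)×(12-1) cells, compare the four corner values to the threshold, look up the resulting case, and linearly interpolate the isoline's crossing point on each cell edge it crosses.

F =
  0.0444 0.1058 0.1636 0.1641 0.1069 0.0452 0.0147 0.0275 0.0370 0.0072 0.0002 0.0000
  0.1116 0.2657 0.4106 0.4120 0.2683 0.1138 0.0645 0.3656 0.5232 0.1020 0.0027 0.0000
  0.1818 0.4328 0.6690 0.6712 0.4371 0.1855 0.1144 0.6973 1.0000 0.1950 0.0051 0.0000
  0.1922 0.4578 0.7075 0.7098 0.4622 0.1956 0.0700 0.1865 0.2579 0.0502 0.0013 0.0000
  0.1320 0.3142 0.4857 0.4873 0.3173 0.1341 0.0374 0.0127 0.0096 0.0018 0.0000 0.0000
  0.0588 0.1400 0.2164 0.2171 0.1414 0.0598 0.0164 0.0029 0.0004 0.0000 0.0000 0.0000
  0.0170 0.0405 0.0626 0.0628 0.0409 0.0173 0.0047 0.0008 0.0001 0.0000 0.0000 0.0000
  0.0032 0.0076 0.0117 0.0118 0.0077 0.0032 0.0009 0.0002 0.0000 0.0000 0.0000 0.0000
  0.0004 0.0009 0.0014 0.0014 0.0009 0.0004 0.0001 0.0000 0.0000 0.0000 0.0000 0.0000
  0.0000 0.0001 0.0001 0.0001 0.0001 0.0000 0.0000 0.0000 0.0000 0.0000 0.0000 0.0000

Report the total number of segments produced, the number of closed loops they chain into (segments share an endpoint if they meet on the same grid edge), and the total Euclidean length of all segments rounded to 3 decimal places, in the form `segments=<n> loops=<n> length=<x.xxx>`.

segments=14 loops=2 length=8.239

cell (1,2): code 0100 → (1.999,3.000)–(2.000,2.909)
cell (1,3): code 1000 → (2.000,3.001)–(1.999,3.000)
cell (1,6): code 0100 → (1.921,7.000)–(2.000,6.955)
cell (1,7): code 1100 → (1.310,8.000)–(1.921,7.000)
cell (1,8): code 1000 → (2.000,8.409)–(1.310,8.000)
cell (2,1): code 0100 → (2.052,2.000)–(3.000,1.854)
cell (2,2): code 1110 → (2.000,2.909)–(2.052,2.000)
cell (2,3): code 1001 → (3.000,3.157)–(2.000,3.001)
cell (2,6): code 0010 → (2.000,6.955)–(2.051,7.000)
cell (2,7): code 0011 → (2.051,7.000)–(2.443,8.000)
cell (2,8): code 0001 → (2.443,8.000)–(2.000,8.409)
cell (3,1): code 0010 → (3.000,1.854)–(3.165,2.000)
cell (3,2): code 0011 → (3.165,2.000)–(3.174,3.000)
cell (3,3): code 0001 → (3.174,3.000)–(3.000,3.157)
total: 14 segments, chained into 2 closed loop(s), length Σ = 8.238979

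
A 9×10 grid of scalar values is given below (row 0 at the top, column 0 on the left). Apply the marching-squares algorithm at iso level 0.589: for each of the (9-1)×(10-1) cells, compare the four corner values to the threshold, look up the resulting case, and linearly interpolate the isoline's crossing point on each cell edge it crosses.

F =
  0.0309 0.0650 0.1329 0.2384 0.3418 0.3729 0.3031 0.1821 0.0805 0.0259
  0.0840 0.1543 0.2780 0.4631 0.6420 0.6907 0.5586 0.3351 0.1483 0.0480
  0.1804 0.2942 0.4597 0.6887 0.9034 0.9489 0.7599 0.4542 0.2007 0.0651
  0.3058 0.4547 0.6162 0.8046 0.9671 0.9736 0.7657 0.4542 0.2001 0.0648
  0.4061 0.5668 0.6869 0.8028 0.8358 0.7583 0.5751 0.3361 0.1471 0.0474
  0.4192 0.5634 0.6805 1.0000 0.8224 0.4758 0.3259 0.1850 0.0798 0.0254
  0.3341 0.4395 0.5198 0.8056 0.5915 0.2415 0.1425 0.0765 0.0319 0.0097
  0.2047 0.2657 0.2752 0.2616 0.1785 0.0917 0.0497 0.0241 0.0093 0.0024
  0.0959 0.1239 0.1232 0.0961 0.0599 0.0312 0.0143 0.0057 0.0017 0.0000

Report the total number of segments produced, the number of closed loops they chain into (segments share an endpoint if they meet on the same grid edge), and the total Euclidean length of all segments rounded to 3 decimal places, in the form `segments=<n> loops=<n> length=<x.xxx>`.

cell (0,3): code 0100 → (0.823,4.000)–(1.000,3.704)
cell (0,4): code 1100 → (0.680,5.000)–(0.823,4.000)
cell (0,5): code 1000 → (1.000,5.770)–(0.680,5.000)
cell (1,2): code 0100 → (1.558,3.000)–(2.000,2.565)
cell (1,3): code 1110 → (1.000,3.704)–(1.558,3.000)
cell (1,5): code 1101 → (1.151,6.000)–(1.000,5.770)
cell (1,6): code 1000 → (2.000,6.559)–(1.151,6.000)
cell (2,1): code 0100 → (2.826,2.000)–(3.000,1.832)
cell (2,2): code 1110 → (2.000,2.565)–(2.826,2.000)
cell (2,6): code 1001 → (3.000,6.567)–(2.000,6.559)
cell (3,1): code 0110 → (3.000,1.832)–(4.000,1.185)
cell (3,5): code 1011 → (4.000,5.924)–(3.927,6.000)
cell (3,6): code 0001 → (3.927,6.000)–(3.000,6.567)
cell (4,1): code 0110 → (4.000,1.185)–(5.000,1.219)
cell (4,4): code 1011 → (5.000,4.673)–(4.599,5.000)
cell (4,5): code 0001 → (4.599,5.000)–(4.000,5.924)
cell (5,1): code 0010 → (5.000,1.219)–(5.569,2.000)
cell (5,2): code 0111 → (5.569,2.000)–(6.000,2.242)
cell (5,4): code 1001 → (6.000,4.007)–(5.000,4.673)
cell (6,2): code 0010 → (6.000,2.242)–(6.398,3.000)
cell (6,3): code 0011 → (6.398,3.000)–(6.006,4.000)
cell (6,4): code 0001 → (6.006,4.000)–(6.000,4.007)
total: 22 segments, chained into 1 closed loop(s), length Σ = 16.845907

segments=22 loops=1 length=16.846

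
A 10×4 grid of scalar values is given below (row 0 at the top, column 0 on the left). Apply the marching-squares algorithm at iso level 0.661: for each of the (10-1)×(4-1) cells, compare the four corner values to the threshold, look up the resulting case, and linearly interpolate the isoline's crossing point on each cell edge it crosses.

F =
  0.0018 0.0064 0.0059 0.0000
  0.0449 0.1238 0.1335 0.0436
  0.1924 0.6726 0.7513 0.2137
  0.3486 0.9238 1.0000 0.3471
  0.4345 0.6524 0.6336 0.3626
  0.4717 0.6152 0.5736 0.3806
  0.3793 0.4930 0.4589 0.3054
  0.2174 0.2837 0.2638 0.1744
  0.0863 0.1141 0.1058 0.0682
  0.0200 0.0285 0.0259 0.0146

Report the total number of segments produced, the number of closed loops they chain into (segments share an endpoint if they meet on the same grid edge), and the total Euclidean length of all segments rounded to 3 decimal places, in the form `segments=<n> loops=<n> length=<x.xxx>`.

segments=8 loops=1 length=6.545

cell (1,0): code 0100 → (1.979,1.000)–(2.000,0.976)
cell (1,1): code 1100 → (1.854,2.000)–(1.979,1.000)
cell (1,2): code 1000 → (2.000,2.168)–(1.854,2.000)
cell (2,0): code 0110 → (2.000,0.976)–(3.000,0.543)
cell (2,2): code 1001 → (3.000,2.519)–(2.000,2.168)
cell (3,0): code 0010 → (3.000,0.543)–(3.968,1.000)
cell (3,1): code 0011 → (3.968,1.000)–(3.925,2.000)
cell (3,2): code 0001 → (3.925,2.000)–(3.000,2.519)
total: 8 segments, chained into 1 closed loop(s), length Σ = 6.544620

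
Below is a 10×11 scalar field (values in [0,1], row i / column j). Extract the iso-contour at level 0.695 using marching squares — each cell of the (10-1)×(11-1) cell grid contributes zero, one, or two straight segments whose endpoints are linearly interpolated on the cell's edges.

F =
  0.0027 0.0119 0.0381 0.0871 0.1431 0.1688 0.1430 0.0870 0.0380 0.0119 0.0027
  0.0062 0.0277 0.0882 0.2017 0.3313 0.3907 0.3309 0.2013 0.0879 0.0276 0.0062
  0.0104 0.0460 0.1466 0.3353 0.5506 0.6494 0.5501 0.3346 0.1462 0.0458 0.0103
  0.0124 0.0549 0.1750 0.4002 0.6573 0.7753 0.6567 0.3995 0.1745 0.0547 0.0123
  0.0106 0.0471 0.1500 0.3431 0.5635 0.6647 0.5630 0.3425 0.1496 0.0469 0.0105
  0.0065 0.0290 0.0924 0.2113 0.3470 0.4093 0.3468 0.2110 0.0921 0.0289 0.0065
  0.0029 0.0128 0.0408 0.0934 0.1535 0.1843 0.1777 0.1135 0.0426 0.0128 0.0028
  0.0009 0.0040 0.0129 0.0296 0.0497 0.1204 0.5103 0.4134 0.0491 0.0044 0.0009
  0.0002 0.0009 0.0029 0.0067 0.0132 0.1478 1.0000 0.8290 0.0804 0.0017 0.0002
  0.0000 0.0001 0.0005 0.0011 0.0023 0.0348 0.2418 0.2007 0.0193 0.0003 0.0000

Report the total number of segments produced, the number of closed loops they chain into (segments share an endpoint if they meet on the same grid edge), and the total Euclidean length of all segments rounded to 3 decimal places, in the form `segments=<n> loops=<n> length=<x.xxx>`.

segments=10 loops=2 length=7.817

cell (2,4): code 0100 → (2.362,5.000)–(3.000,4.319)
cell (2,5): code 1000 → (3.000,5.677)–(2.362,5.000)
cell (3,4): code 0010 → (3.000,4.319)–(3.726,5.000)
cell (3,5): code 0001 → (3.726,5.000)–(3.000,5.677)
cell (7,5): code 0100 → (7.377,6.000)–(8.000,5.642)
cell (7,6): code 1100 → (7.678,7.000)–(7.377,6.000)
cell (7,7): code 1000 → (8.000,7.179)–(7.678,7.000)
cell (8,5): code 0010 → (8.000,5.642)–(8.402,6.000)
cell (8,6): code 0011 → (8.402,6.000)–(8.213,7.000)
cell (8,7): code 0001 → (8.213,7.000)–(8.000,7.179)
total: 10 segments, chained into 2 closed loop(s), length Σ = 7.816538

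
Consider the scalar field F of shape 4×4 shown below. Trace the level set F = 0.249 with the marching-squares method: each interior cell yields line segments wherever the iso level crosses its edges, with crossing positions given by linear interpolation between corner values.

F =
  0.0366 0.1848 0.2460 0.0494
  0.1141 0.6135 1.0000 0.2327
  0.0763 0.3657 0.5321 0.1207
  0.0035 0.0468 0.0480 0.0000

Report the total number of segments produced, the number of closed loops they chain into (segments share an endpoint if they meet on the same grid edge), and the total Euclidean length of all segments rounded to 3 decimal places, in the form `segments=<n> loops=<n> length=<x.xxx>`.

segments=8 loops=1 length=8.092

cell (0,0): code 0100 → (0.150,1.000)–(1.000,0.270)
cell (0,1): code 1100 → (0.004,2.000)–(0.150,1.000)
cell (0,2): code 1000 → (1.000,2.979)–(0.004,2.000)
cell (1,0): code 0110 → (1.000,0.270)–(2.000,0.597)
cell (1,2): code 1001 → (2.000,2.688)–(1.000,2.979)
cell (2,0): code 0010 → (2.000,0.597)–(2.366,1.000)
cell (2,1): code 0011 → (2.366,1.000)–(2.585,2.000)
cell (2,2): code 0001 → (2.585,2.000)–(2.000,2.688)
total: 8 segments, chained into 1 closed loop(s), length Σ = 8.092189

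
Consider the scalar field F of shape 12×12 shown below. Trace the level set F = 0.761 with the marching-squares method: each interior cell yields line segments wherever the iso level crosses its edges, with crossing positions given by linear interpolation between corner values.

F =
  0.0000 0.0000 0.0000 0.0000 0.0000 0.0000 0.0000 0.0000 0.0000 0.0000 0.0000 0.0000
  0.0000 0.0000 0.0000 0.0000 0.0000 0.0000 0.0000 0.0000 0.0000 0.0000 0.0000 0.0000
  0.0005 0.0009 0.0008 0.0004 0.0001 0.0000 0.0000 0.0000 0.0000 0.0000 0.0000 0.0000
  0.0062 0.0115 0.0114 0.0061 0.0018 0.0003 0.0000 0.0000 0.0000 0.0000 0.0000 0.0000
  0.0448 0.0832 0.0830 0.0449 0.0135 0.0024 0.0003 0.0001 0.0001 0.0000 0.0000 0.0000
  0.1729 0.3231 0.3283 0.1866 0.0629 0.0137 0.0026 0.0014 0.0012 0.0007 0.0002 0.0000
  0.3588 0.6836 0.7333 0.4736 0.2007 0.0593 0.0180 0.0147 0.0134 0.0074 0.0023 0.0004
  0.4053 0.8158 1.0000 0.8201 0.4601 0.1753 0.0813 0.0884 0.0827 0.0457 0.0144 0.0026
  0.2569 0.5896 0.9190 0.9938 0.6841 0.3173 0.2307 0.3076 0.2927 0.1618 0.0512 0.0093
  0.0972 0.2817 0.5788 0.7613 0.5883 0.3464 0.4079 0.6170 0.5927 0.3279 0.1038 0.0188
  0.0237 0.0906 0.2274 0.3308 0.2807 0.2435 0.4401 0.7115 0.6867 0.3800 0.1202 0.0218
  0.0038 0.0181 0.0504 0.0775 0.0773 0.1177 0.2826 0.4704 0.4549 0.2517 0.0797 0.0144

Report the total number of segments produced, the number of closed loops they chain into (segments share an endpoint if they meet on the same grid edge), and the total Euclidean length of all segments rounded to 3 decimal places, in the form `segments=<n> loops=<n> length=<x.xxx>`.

segments=12 loops=1 length=8.428

cell (6,0): code 0100 → (6.585,1.000)–(7.000,0.867)
cell (6,1): code 1100 → (6.104,2.000)–(6.585,1.000)
cell (6,2): code 1100 → (6.829,3.000)–(6.104,2.000)
cell (6,3): code 1000 → (7.000,3.164)–(6.829,3.000)
cell (7,0): code 0010 → (7.000,0.867)–(7.242,1.000)
cell (7,1): code 0111 → (7.242,1.000)–(8.000,1.520)
cell (7,3): code 1001 → (8.000,3.752)–(7.000,3.164)
cell (8,1): code 0010 → (8.000,1.520)–(8.464,2.000)
cell (8,2): code 0111 → (8.464,2.000)–(9.000,2.998)
cell (8,3): code 1001 → (9.000,3.002)–(8.000,3.752)
cell (9,2): code 0010 → (9.000,2.998)–(9.001,3.000)
cell (9,3): code 0001 → (9.001,3.000)–(9.000,3.002)
total: 12 segments, chained into 1 closed loop(s), length Σ = 8.427512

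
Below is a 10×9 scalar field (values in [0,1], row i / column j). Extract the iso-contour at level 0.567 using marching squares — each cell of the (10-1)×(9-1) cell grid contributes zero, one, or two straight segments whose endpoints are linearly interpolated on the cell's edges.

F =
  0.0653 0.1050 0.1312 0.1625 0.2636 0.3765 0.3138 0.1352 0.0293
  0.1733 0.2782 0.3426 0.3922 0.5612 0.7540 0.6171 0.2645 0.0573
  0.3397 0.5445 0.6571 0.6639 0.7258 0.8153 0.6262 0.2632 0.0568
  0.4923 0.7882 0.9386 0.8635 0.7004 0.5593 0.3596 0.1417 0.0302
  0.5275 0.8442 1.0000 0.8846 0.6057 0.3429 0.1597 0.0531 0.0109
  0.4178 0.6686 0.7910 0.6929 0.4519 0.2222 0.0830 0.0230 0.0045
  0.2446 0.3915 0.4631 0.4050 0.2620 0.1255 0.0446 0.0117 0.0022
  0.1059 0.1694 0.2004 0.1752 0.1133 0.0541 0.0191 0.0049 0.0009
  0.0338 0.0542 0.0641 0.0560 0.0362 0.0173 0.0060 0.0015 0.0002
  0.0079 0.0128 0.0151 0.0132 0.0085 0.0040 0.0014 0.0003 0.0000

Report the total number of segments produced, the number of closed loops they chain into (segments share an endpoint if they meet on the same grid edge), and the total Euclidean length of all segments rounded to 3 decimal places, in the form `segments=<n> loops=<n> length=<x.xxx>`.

cell (0,4): code 0100 → (0.505,5.000)–(1.000,4.030)
cell (0,5): code 1100 → (0.835,6.000)–(0.505,5.000)
cell (0,6): code 1000 → (1.000,6.142)–(0.835,6.000)
cell (1,1): code 0100 → (1.714,2.000)–(2.000,1.200)
cell (1,2): code 1100 → (1.643,3.000)–(1.714,2.000)
cell (1,3): code 1100 → (1.035,4.000)–(1.643,3.000)
cell (1,4): code 1110 → (1.000,4.030)–(1.035,4.000)
cell (1,6): code 1001 → (2.000,6.163)–(1.000,6.142)
cell (2,0): code 0100 → (2.092,1.000)–(3.000,0.252)
cell (2,1): code 1110 → (2.000,1.200)–(2.092,1.000)
cell (2,4): code 1011 → (3.000,4.945)–(2.970,5.000)
cell (2,5): code 0011 → (2.970,5.000)–(2.222,6.000)
cell (2,6): code 0001 → (2.222,6.000)–(2.000,6.163)
cell (3,0): code 0110 → (3.000,0.252)–(4.000,0.125)
cell (3,4): code 1001 → (4.000,4.147)–(3.000,4.945)
cell (4,0): code 0110 → (4.000,0.125)–(5.000,0.595)
cell (4,3): code 1011 → (5.000,3.522)–(4.252,4.000)
cell (4,4): code 0001 → (4.252,4.000)–(4.000,4.147)
cell (5,0): code 0010 → (5.000,0.595)–(5.367,1.000)
cell (5,1): code 0011 → (5.367,1.000)–(5.683,2.000)
cell (5,2): code 0011 → (5.683,2.000)–(5.437,3.000)
cell (5,3): code 0001 → (5.437,3.000)–(5.000,3.522)
total: 22 segments, chained into 1 closed loop(s), length Σ = 17.290228

segments=22 loops=1 length=17.290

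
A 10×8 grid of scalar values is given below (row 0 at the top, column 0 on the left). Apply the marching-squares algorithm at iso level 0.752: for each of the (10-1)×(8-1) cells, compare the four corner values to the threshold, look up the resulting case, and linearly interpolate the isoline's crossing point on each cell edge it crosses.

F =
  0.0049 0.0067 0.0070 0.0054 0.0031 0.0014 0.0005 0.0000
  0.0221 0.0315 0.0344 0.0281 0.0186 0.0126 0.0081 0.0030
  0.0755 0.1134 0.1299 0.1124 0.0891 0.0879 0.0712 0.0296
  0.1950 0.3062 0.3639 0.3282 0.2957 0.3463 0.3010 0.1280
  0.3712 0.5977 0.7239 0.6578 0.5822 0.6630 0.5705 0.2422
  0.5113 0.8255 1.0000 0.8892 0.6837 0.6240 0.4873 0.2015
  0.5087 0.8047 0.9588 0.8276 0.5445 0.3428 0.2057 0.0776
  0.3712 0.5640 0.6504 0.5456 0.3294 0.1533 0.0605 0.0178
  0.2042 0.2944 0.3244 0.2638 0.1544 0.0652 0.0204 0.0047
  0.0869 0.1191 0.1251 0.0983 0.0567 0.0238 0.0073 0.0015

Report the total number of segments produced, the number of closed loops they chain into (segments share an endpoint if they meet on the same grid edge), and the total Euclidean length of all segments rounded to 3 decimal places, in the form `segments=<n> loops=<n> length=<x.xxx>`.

segments=10 loops=1 length=8.405

cell (4,0): code 0100 → (4.677,1.000)–(5.000,0.766)
cell (4,1): code 1100 → (4.102,2.000)–(4.677,1.000)
cell (4,2): code 1100 → (4.407,3.000)–(4.102,2.000)
cell (4,3): code 1000 → (5.000,3.668)–(4.407,3.000)
cell (5,0): code 0110 → (5.000,0.766)–(6.000,0.822)
cell (5,3): code 1001 → (6.000,3.267)–(5.000,3.668)
cell (6,0): code 0010 → (6.000,0.822)–(6.219,1.000)
cell (6,1): code 0011 → (6.219,1.000)–(6.671,2.000)
cell (6,2): code 0011 → (6.671,2.000)–(6.268,3.000)
cell (6,3): code 0001 → (6.268,3.000)–(6.000,3.267)
total: 10 segments, chained into 1 closed loop(s), length Σ = 8.405431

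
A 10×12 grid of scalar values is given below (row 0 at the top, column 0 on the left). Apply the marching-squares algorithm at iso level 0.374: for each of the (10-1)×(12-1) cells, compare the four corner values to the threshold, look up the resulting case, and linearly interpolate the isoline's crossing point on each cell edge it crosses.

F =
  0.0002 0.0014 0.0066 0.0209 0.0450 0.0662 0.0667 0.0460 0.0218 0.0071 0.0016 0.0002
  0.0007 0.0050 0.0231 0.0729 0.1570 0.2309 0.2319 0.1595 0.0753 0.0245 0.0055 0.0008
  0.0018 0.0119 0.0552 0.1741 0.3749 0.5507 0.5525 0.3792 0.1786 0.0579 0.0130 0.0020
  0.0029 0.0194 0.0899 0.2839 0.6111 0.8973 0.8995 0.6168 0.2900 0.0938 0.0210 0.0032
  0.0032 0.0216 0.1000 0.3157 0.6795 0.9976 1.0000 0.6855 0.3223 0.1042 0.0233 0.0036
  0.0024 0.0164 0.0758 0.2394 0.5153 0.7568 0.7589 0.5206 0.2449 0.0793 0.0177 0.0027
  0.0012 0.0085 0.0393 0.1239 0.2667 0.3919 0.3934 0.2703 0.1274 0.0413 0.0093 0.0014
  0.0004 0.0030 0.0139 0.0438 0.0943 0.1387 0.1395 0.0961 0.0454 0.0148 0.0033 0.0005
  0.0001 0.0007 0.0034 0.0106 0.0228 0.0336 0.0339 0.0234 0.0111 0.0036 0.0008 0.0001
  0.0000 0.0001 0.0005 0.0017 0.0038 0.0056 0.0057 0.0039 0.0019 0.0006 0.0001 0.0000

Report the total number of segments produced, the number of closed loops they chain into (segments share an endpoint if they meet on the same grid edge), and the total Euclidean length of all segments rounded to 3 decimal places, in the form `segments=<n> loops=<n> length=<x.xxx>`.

segments=18 loops=1 length=14.684

cell (1,3): code 0100 → (1.996,4.000)–(2.000,3.996)
cell (1,4): code 1100 → (1.447,5.000)–(1.996,4.000)
cell (1,5): code 1100 → (1.443,6.000)–(1.447,5.000)
cell (1,6): code 1100 → (1.976,7.000)–(1.443,6.000)
cell (1,7): code 1000 → (2.000,7.026)–(1.976,7.000)
cell (2,3): code 0110 → (2.000,3.996)–(3.000,3.275)
cell (2,7): code 1001 → (3.000,7.743)–(2.000,7.026)
cell (3,3): code 0110 → (3.000,3.275)–(4.000,3.160)
cell (3,7): code 1001 → (4.000,7.858)–(3.000,7.743)
cell (4,3): code 0110 → (4.000,3.160)–(5.000,3.488)
cell (4,7): code 1001 → (5.000,7.532)–(4.000,7.858)
cell (5,3): code 0010 → (5.000,3.488)–(5.568,4.000)
cell (5,4): code 0111 → (5.568,4.000)–(6.000,4.857)
cell (5,6): code 1011 → (6.000,6.158)–(5.586,7.000)
cell (5,7): code 0001 → (5.586,7.000)–(5.000,7.532)
cell (6,4): code 0010 → (6.000,4.857)–(6.071,5.000)
cell (6,5): code 0011 → (6.071,5.000)–(6.076,6.000)
cell (6,6): code 0001 → (6.076,6.000)–(6.000,6.158)
total: 18 segments, chained into 1 closed loop(s), length Σ = 14.684136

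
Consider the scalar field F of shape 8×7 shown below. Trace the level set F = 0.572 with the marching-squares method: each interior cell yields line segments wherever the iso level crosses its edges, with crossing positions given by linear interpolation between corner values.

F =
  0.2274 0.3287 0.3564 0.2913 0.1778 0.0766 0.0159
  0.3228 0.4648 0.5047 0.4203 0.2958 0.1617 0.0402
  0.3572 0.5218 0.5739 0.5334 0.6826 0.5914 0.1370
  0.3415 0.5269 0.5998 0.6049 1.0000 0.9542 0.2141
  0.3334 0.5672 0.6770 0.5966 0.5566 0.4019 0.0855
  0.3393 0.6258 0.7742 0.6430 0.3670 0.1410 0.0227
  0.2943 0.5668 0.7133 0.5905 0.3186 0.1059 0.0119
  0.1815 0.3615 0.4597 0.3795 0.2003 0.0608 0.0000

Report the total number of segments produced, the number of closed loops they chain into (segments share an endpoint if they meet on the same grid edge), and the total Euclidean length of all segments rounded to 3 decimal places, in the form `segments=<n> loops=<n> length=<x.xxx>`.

segments=22 loops=1 length=15.749

cell (1,1): code 0100 → (1.973,2.000)–(2.000,1.964)
cell (1,2): code 1000 → (2.000,2.047)–(1.973,2.000)
cell (1,3): code 0100 → (1.714,4.000)–(2.000,3.259)
cell (1,4): code 1100 → (1.955,5.000)–(1.714,4.000)
cell (1,5): code 1000 → (2.000,5.043)–(1.955,5.000)
cell (2,1): code 0110 → (2.000,1.964)–(3.000,1.619)
cell (2,2): code 1101 → (2.540,3.000)–(2.000,2.047)
cell (2,3): code 1110 → (2.000,3.259)–(2.540,3.000)
cell (2,5): code 1001 → (3.000,5.516)–(2.000,5.043)
cell (3,1): code 0110 → (3.000,1.619)–(4.000,1.044)
cell (3,3): code 1011 → (4.000,3.615)–(3.965,4.000)
cell (3,4): code 0011 → (3.965,4.000)–(3.692,5.000)
cell (3,5): code 0001 → (3.692,5.000)–(3.000,5.516)
cell (4,0): code 0100 → (4.082,1.000)–(5.000,0.812)
cell (4,1): code 1110 → (4.000,1.044)–(4.082,1.000)
cell (4,3): code 1001 → (5.000,3.257)–(4.000,3.615)
cell (5,0): code 0010 → (5.000,0.812)–(5.912,1.000)
cell (5,1): code 0111 → (5.912,1.000)–(6.000,1.035)
cell (5,3): code 1001 → (6.000,3.068)–(5.000,3.257)
cell (6,1): code 0010 → (6.000,1.035)–(6.557,2.000)
cell (6,2): code 0011 → (6.557,2.000)–(6.088,3.000)
cell (6,3): code 0001 → (6.088,3.000)–(6.000,3.068)
total: 22 segments, chained into 1 closed loop(s), length Σ = 15.749132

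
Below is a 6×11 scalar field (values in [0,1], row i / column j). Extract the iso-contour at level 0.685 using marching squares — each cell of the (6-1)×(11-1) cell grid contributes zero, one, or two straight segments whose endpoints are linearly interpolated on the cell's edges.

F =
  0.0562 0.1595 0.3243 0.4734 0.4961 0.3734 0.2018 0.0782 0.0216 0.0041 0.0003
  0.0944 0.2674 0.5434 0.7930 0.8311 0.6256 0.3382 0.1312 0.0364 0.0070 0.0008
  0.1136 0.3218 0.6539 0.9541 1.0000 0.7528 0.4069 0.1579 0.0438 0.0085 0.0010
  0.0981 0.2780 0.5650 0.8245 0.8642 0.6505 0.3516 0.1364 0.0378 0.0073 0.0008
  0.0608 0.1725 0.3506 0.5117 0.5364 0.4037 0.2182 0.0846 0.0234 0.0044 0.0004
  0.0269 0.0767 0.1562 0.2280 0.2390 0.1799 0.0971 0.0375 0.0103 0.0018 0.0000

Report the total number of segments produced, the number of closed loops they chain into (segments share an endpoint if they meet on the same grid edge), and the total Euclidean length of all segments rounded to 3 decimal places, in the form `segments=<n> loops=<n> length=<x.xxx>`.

segments=12 loops=1 length=9.439

cell (0,2): code 0100 → (0.662,3.000)–(1.000,2.567)
cell (0,3): code 1100 → (0.564,4.000)–(0.662,3.000)
cell (0,4): code 1000 → (1.000,4.711)–(0.564,4.000)
cell (1,2): code 0110 → (1.000,2.567)–(2.000,2.104)
cell (1,4): code 1101 → (1.467,5.000)–(1.000,4.711)
cell (1,5): code 1000 → (2.000,5.196)–(1.467,5.000)
cell (2,2): code 0110 → (2.000,2.104)–(3.000,2.462)
cell (2,4): code 1011 → (3.000,4.839)–(2.663,5.000)
cell (2,5): code 0001 → (2.663,5.000)–(2.000,5.196)
cell (3,2): code 0010 → (3.000,2.462)–(3.446,3.000)
cell (3,3): code 0011 → (3.446,3.000)–(3.547,4.000)
cell (3,4): code 0001 → (3.547,4.000)–(3.000,4.839)
total: 12 segments, chained into 1 closed loop(s), length Σ = 9.439291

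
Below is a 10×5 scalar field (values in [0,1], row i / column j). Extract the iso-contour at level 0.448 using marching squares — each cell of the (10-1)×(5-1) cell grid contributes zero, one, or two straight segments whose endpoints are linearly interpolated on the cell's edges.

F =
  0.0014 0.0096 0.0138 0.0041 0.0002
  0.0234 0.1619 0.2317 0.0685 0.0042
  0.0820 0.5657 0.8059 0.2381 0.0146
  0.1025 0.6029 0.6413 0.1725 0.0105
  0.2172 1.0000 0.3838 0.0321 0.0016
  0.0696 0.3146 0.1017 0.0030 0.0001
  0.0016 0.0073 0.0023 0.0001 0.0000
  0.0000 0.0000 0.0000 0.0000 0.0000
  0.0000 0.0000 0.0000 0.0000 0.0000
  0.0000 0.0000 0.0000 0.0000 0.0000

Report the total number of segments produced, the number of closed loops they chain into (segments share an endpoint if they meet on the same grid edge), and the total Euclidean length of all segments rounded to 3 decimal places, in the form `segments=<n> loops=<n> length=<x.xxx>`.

segments=10 loops=1 length=8.823

cell (1,0): code 0100 → (1.709,1.000)–(2.000,0.757)
cell (1,1): code 1100 → (1.377,2.000)–(1.709,1.000)
cell (1,2): code 1000 → (2.000,2.630)–(1.377,2.000)
cell (2,0): code 0110 → (2.000,0.757)–(3.000,0.690)
cell (2,2): code 1001 → (3.000,2.412)–(2.000,2.630)
cell (3,0): code 0110 → (3.000,0.690)–(4.000,0.295)
cell (3,1): code 1011 → (4.000,1.896)–(3.751,2.000)
cell (3,2): code 0001 → (3.751,2.000)–(3.000,2.412)
cell (4,0): code 0010 → (4.000,0.295)–(4.805,1.000)
cell (4,1): code 0001 → (4.805,1.000)–(4.000,1.896)
total: 10 segments, chained into 1 closed loop(s), length Σ = 8.822616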